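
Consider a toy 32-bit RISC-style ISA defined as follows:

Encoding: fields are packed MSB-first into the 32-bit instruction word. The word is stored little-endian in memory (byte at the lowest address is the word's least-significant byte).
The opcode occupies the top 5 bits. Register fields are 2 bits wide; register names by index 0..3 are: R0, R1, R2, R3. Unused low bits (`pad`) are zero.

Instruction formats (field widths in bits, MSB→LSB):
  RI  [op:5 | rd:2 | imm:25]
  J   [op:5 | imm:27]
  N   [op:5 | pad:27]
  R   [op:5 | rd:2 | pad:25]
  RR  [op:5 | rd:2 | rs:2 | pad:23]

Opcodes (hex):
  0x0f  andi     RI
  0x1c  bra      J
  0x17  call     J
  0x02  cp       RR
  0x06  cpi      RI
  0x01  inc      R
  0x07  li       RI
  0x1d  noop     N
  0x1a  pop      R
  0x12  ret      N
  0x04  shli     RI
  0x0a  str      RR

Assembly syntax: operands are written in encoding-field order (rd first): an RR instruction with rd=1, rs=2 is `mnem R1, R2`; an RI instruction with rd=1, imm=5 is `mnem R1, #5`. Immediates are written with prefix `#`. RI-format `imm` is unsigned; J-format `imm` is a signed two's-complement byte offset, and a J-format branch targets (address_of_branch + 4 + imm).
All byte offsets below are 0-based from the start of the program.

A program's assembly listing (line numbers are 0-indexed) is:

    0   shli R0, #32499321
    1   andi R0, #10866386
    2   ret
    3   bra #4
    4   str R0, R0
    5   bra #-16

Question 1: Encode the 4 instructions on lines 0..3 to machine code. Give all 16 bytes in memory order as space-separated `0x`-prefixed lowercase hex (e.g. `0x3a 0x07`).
0x79 0xe6 0xef 0x21 0xd2 0xce 0xa5 0x78 0x00 0x00 0x00 0x90 0x04 0x00 0x00 0xe0

0. shli fields op=0x4:5|rd=0:2|imm=32499321:25 → word 21efe679h → 79 e6 ef 21
1. andi fields op=0xf:5|rd=0:2|imm=10866386:25 → word 78a5ced2h → d2 ce a5 78
2. ret fields op=0x12:5|pad=0:27 → word 90000000h → 00 00 00 90
3. bra fields op=0x1c:5|imm=4:27 → word e0000004h → 04 00 00 e0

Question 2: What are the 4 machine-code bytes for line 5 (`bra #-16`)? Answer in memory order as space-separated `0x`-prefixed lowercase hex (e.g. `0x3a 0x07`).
L5: bra op=0x1c:5|imm=-16:27 ⇒ 0xe7fffff0 ⇒ little f0 ff ff e7

0xf0 0xff 0xff 0xe7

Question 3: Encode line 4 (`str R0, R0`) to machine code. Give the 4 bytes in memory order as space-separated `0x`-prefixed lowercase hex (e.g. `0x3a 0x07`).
line 4 (str): pack op=0xa:5|rd=0:2|rs=0:2|pad=0:23 = 0x50000000; little→ 00 00 00 50

0x00 0x00 0x00 0x50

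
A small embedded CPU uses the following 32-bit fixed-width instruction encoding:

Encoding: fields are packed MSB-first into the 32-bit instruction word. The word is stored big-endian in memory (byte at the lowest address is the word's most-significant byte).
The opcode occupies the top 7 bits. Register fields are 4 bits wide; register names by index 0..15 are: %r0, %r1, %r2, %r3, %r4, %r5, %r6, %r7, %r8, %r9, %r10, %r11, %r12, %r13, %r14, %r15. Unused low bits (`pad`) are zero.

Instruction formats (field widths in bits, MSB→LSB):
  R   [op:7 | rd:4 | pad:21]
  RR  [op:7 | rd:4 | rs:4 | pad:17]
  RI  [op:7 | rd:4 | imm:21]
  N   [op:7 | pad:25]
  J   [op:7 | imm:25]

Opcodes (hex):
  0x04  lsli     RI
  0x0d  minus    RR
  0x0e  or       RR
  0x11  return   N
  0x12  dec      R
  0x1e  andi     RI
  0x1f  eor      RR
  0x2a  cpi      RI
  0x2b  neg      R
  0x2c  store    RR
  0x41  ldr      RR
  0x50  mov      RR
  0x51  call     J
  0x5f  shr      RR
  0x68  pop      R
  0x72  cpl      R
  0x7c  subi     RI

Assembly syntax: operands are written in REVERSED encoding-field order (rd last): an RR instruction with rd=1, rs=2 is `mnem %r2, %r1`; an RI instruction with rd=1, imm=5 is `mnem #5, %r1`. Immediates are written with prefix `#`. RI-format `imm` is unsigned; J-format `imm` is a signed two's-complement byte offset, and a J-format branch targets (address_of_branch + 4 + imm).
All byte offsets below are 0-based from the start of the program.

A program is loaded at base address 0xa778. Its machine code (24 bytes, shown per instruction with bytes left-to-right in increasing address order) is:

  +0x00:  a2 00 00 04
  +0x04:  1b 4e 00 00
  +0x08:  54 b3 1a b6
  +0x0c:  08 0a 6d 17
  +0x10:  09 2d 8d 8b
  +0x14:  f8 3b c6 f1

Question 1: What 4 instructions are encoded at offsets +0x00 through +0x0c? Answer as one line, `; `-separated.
[00] a2 00 00 04 → 0xa2000004
  top 7b → 0x51 → call [J]
  imm: (w>>0)&0x1ffffff=0x4 → #4
[04] 1b 4e 00 00 → 0x1b4e0000
  top 7b → 0xd → minus [RR]
  rd: (w>>21)&0xf=0xa → %r10
  rs: (w>>17)&0xf=0x7 → %r7
[08] 54 b3 1a b6 → 0x54b31ab6
  top 7b → 0x2a → cpi [RI]
  rd: (w>>21)&0xf=0x5 → %r5
  imm: (w>>0)&0x1fffff=0x131ab6 → #1252022
[0c] 08 0a 6d 17 → 0x080a6d17
  top 7b → 0x4 → lsli [RI]
  rd: (w>>21)&0xf=0x0 → %r0
  imm: (w>>0)&0x1fffff=0xa6d17 → #683287

call #4; minus %r7, %r10; cpi #1252022, %r5; lsli #683287, %r0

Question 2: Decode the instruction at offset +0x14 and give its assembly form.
[14] f8 3b c6 f1 → 0xf83bc6f1
  op=0xf83bc6f1>>25=0x7c ⇒ subi (RI)
  [24:21] rd=1 = %r1
  [20:0] imm=1820401 = #1820401

subi #1820401, %r1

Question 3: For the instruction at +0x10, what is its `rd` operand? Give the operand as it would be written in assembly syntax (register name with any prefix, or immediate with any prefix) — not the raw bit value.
+0x10: 09 2d 8d 8b ⇒ word 0x092d8d8b (big)
  op=0x092d8d8b>>25=0x4 ⇒ lsli (RI)
  rd@[24:21]=0x9 ⇒ %r9
  imm@[20:0]=0xd8d8b ⇒ #888203

%r9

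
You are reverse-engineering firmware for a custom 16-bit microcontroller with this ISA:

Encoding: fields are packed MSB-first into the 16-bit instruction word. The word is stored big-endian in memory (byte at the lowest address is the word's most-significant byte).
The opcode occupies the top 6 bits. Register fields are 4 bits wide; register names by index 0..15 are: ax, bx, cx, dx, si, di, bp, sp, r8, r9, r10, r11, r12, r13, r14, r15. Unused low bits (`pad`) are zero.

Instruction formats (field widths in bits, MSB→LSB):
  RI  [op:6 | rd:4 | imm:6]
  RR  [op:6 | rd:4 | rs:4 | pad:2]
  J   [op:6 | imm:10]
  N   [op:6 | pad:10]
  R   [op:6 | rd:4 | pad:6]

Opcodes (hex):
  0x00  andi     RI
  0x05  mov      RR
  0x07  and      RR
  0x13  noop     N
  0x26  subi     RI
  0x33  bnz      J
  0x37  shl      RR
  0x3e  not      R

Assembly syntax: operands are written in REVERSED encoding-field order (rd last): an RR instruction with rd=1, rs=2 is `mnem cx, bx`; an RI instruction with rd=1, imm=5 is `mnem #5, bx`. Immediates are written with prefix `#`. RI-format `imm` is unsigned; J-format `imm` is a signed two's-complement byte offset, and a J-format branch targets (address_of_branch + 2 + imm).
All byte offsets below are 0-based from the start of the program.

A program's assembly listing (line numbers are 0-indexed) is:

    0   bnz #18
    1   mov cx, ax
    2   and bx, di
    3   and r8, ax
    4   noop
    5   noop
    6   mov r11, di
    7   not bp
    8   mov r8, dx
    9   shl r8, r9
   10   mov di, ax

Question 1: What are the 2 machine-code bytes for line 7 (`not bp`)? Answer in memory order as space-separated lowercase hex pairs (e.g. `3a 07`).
f9 80

line 7 (not): pack op=0x3e:6|rd=6:4|pad=0:6 = 0xf980; big→ f9 80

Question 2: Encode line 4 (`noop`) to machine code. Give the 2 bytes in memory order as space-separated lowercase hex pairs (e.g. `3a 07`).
line 4 (noop): pack op=0x13:6|pad=0:10 = 0x4c00; big→ 4c 00

4c 00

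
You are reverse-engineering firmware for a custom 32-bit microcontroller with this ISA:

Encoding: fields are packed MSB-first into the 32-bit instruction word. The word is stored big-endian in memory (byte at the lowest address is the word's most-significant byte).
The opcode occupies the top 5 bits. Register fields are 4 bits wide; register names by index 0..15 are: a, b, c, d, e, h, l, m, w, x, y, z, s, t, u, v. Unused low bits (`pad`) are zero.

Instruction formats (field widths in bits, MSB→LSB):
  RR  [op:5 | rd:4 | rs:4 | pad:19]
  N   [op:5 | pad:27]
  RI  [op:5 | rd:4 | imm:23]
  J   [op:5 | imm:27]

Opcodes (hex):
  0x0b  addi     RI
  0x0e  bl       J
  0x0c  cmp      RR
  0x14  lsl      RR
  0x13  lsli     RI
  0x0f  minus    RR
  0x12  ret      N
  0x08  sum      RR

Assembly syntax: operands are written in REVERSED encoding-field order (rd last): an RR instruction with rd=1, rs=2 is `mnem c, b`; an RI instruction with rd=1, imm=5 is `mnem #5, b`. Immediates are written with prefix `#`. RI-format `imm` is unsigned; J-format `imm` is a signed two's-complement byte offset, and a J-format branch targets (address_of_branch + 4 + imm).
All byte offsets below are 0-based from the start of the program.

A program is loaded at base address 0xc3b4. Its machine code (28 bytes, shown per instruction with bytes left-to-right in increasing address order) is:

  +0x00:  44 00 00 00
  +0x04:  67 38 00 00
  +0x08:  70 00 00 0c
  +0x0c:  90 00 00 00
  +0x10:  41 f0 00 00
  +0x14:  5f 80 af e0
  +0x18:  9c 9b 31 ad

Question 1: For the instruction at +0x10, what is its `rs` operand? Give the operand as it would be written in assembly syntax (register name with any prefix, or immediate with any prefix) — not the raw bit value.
off 0x10: read 41 f0 00 00 as big → 0x41f00000
  op=0x41f00000>>27=0x8 ⇒ sum (RR)
  rd: (w>>23)&0xf=0x3 → d
  rs: (w>>19)&0xf=0xe → u

u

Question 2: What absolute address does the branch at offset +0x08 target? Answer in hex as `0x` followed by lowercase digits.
0xc3cc

off 0x08: read 70 00 00 0c as big → 0x7000000c
  top 5b → 0xe → bl [J]
  imm@[26:0]=0xc ⇒ #12
  target = base 0xc3b4 + off 0x08 + 4 + imm 12 = 0xc3cc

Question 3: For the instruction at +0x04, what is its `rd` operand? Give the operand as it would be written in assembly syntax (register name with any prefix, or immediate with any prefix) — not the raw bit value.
u

+0x04: 67 38 00 00 ⇒ word 0x67380000 (big)
  top 5b → 0xc → cmp [RR]
  rd@[26:23]=0xe ⇒ u
  rs@[22:19]=0x7 ⇒ m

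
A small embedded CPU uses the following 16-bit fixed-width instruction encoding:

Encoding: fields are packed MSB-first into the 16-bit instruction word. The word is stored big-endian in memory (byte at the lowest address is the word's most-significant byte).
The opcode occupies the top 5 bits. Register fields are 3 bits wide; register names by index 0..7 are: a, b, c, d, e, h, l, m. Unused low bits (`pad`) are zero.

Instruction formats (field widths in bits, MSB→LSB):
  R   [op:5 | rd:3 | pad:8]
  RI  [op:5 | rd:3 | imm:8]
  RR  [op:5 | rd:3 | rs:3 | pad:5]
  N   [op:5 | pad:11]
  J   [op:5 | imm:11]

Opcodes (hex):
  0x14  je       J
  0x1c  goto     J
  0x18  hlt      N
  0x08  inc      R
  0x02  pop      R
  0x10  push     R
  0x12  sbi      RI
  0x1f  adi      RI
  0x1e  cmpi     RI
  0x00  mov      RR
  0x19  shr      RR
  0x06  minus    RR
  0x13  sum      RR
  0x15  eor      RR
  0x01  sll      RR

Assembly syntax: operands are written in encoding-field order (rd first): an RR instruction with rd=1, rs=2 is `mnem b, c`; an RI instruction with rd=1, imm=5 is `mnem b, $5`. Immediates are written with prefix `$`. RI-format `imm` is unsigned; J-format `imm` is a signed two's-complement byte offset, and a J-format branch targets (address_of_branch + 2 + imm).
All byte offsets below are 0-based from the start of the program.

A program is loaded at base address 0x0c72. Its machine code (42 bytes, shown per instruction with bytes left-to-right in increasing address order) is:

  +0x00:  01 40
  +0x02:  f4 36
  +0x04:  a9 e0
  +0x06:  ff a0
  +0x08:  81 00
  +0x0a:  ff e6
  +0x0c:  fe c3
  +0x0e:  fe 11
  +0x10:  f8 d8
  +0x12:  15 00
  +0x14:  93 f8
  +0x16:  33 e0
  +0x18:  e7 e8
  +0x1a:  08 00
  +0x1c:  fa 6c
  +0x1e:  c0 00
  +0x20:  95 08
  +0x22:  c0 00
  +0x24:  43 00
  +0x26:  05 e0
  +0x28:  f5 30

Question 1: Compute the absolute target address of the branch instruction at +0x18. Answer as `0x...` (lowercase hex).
0x0c74

[18] e7 e8 → 0xe7e8
  top 5b → 0x1c → goto [J]
  imm@[10:0]=0x7e8 (s11→-24) ⇒ $-24
  target = base 0x0c72 + off 0x18 + 2 + imm -24 = 0x0c74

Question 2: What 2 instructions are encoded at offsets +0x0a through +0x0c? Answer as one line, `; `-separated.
+0x0a: ff e6 ⇒ word 0xffe6 (big)
  top 5b → 0x1f → adi [RI]
  rd: (w>>8)&0x7=0x7 → m
  imm: (w>>0)&0xff=0xe6 → $230
+0x0c: fe c3 ⇒ word 0xfec3 (big)
  top 5b → 0x1f → adi [RI]
  rd: (w>>8)&0x7=0x6 → l
  imm: (w>>0)&0xff=0xc3 → $195

adi m, $230; adi l, $195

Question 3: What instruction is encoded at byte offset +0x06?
adi m, $160

@+06  big-endian(ff a0) = 0xffa0
  top 5b → 0x1f → adi [RI]
  rd@[10:8]=0x7 ⇒ m
  imm@[7:0]=0xa0 ⇒ $160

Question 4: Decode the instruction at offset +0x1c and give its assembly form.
adi c, $108

[1c] fa 6c → 0xfa6c
  top 5b → 0x1f → adi [RI]
  rd@[10:8]=0x2 ⇒ c
  imm@[7:0]=0x6c ⇒ $108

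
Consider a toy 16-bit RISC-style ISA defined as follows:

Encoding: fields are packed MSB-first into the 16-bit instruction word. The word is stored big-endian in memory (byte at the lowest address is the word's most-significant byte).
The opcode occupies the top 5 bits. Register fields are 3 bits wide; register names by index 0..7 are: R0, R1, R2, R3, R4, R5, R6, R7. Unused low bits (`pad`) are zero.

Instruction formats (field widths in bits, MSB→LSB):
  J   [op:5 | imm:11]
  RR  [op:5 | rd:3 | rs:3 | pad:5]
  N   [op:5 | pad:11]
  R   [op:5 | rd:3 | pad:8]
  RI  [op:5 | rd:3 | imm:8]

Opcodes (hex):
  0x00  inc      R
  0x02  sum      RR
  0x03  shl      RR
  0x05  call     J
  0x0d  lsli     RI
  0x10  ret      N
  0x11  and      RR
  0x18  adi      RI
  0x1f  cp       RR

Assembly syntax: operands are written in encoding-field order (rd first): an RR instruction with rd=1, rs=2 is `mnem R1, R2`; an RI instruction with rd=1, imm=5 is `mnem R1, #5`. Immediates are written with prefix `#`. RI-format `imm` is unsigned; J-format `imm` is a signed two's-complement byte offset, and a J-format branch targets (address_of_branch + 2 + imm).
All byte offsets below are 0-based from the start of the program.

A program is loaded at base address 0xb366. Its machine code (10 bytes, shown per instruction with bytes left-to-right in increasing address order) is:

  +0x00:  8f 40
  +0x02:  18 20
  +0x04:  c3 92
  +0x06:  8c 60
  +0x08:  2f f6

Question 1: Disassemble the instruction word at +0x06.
and R4, R3

+0x06: 8c 60 ⇒ word 0x8c60 (big)
  opcode bits[15:11]=0x11: and/RR
  [10:8] rd=4 = R4
  [7:5] rs=3 = R3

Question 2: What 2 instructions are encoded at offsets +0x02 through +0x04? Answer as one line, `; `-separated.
shl R0, R1; adi R3, #146

off 0x02: read 18 20 as big → 0x1820
  opcode bits[15:11]=0x3: shl/RR
  rd@[10:8]=0x0 ⇒ R0
  rs@[7:5]=0x1 ⇒ R1
off 0x04: read c3 92 as big → 0xc392
  opcode bits[15:11]=0x18: adi/RI
  rd@[10:8]=0x3 ⇒ R3
  imm@[7:0]=0x92 ⇒ #146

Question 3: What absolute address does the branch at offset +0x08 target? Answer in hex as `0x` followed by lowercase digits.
0xb366

off 0x08: read 2f f6 as big → 0x2ff6
  op=0x2ff6>>11=0x5 ⇒ call (J)
  imm@[10:0]=0x7f6 (s11→-10) ⇒ #-10
  target = base 0xb366 + off 0x08 + 2 + imm -10 = 0xb366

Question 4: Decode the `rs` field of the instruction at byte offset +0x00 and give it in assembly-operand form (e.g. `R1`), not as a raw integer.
off 0x00: read 8f 40 as big → 0x8f40
  op=0x8f40>>11=0x11 ⇒ and (RR)
  [10:8] rd=7 = R7
  [7:5] rs=2 = R2

R2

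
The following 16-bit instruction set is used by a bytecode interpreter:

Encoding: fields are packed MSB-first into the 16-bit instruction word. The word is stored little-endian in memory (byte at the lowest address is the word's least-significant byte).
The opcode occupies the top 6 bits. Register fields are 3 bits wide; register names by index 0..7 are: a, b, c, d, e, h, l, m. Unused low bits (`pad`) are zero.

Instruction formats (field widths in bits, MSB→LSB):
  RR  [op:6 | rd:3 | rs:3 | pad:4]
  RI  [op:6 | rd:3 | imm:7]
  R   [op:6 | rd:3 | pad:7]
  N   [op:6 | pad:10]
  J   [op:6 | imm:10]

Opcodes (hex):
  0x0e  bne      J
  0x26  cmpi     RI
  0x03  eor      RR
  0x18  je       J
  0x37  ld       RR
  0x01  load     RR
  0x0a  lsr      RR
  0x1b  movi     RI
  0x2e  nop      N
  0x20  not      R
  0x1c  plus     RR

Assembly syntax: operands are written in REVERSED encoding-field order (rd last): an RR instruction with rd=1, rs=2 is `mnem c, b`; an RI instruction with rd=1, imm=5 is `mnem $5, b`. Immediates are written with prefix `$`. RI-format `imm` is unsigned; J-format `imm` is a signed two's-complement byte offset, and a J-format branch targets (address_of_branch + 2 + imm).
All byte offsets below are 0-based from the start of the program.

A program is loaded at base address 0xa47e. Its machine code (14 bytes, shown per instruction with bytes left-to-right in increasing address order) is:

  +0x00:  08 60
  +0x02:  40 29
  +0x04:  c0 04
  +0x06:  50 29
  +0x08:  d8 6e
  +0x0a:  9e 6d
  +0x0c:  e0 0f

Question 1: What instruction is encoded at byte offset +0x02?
[02] 40 29 → 0x2940
  op=0x2940>>10=0xa ⇒ lsr (RR)
  rd@[9:7]=0x2 ⇒ c
  rs@[6:4]=0x4 ⇒ e

lsr e, c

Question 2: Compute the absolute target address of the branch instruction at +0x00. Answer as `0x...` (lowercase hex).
0xa488

+0x00: 08 60 ⇒ word 0x6008 (little)
  top 6b → 0x18 → je [J]
  [9:0] imm=8 = $8
  target = base 0xa47e + off 0x00 + 2 + imm 8 = 0xa488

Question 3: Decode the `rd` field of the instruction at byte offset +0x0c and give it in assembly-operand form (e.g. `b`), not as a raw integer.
[0c] e0 0f → 0x0fe0
  top 6b → 0x3 → eor [RR]
  rd: (w>>7)&0x7=0x7 → m
  rs: (w>>4)&0x7=0x6 → l

m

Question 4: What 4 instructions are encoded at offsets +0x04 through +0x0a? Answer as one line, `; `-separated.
load e, b; lsr h, c; movi $88, h; movi $30, d

+0x04: c0 04 ⇒ word 0x04c0 (little)
  top 6b → 0x1 → load [RR]
  [9:7] rd=1 = b
  [6:4] rs=4 = e
+0x06: 50 29 ⇒ word 0x2950 (little)
  top 6b → 0xa → lsr [RR]
  [9:7] rd=2 = c
  [6:4] rs=5 = h
+0x08: d8 6e ⇒ word 0x6ed8 (little)
  top 6b → 0x1b → movi [RI]
  [9:7] rd=5 = h
  [6:0] imm=88 = $88
+0x0a: 9e 6d ⇒ word 0x6d9e (little)
  top 6b → 0x1b → movi [RI]
  [9:7] rd=3 = d
  [6:0] imm=30 = $30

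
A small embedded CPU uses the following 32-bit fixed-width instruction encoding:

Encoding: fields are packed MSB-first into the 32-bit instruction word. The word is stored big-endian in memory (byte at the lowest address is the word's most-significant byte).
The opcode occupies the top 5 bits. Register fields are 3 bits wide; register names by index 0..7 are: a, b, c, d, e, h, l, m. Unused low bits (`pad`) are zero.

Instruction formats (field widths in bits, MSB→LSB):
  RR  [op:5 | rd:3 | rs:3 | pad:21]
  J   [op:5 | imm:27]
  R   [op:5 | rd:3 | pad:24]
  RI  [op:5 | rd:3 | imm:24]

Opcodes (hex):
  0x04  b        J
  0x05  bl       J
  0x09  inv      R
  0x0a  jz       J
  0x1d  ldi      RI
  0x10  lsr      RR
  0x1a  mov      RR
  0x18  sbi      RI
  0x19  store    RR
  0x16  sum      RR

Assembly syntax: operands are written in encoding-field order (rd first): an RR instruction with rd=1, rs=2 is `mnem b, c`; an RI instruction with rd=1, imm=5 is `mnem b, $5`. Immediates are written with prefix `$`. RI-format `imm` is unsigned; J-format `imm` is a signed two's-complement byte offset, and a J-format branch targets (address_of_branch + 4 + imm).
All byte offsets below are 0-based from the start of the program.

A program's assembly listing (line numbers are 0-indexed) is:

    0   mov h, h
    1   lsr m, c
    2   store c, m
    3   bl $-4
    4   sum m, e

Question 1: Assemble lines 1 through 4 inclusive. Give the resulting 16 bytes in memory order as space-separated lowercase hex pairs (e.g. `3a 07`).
87 40 00 00 ca e0 00 00 2f ff ff fc b7 80 00 00

L1: lsr op=0x10:5|rd=7:3|rs=2:3|pad=0:21 ⇒ 0x87400000 ⇒ big 87 40 00 00
L2: store op=0x19:5|rd=2:3|rs=7:3|pad=0:21 ⇒ 0xcae00000 ⇒ big ca e0 00 00
L3: bl op=0x5:5|imm=-4:27 ⇒ 0x2ffffffc ⇒ big 2f ff ff fc
L4: sum op=0x16:5|rd=7:3|rs=4:3|pad=0:21 ⇒ 0xb7800000 ⇒ big b7 80 00 00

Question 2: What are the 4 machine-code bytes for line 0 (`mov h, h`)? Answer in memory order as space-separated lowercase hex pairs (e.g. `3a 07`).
d5 a0 00 00

L0: mov op=0x1a:5|rd=5:3|rs=5:3|pad=0:21 ⇒ 0xd5a00000 ⇒ big d5 a0 00 00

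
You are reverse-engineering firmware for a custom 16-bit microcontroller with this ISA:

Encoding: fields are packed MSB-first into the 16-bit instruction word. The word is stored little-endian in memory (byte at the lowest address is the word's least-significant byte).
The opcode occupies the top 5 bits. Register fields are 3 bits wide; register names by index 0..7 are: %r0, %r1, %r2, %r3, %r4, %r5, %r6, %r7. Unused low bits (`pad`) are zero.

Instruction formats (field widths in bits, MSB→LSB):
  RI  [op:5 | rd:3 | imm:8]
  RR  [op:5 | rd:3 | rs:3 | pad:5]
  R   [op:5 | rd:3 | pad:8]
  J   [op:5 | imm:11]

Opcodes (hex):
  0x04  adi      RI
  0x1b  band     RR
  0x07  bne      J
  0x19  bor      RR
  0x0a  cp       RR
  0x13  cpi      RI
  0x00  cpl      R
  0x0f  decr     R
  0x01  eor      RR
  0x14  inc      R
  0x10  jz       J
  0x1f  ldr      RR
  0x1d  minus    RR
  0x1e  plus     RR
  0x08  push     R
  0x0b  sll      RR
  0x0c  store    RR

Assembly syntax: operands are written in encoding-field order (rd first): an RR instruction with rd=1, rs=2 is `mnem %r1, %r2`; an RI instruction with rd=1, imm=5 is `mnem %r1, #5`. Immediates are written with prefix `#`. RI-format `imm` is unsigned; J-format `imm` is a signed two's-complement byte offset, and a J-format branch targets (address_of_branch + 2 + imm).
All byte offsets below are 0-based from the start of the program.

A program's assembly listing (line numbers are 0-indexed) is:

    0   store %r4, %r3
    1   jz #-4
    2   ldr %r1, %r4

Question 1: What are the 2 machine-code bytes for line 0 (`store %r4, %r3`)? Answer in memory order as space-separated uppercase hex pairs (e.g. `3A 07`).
60 64

L0: store op=0xc:5|rd=4:3|rs=3:3|pad=0:5 ⇒ 0x6460 ⇒ little 60 64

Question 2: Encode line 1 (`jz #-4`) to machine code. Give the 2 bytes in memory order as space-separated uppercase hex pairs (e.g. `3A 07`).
FC 87

line 1 (jz): pack op=0x10:5|imm=-4:11 = 0x87fc; little→ fc 87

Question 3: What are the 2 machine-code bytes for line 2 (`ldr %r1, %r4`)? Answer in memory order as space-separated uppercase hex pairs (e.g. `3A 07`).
80 F9

line 2 (ldr): pack op=0x1f:5|rd=1:3|rs=4:3|pad=0:5 = 0xf980; little→ 80 f9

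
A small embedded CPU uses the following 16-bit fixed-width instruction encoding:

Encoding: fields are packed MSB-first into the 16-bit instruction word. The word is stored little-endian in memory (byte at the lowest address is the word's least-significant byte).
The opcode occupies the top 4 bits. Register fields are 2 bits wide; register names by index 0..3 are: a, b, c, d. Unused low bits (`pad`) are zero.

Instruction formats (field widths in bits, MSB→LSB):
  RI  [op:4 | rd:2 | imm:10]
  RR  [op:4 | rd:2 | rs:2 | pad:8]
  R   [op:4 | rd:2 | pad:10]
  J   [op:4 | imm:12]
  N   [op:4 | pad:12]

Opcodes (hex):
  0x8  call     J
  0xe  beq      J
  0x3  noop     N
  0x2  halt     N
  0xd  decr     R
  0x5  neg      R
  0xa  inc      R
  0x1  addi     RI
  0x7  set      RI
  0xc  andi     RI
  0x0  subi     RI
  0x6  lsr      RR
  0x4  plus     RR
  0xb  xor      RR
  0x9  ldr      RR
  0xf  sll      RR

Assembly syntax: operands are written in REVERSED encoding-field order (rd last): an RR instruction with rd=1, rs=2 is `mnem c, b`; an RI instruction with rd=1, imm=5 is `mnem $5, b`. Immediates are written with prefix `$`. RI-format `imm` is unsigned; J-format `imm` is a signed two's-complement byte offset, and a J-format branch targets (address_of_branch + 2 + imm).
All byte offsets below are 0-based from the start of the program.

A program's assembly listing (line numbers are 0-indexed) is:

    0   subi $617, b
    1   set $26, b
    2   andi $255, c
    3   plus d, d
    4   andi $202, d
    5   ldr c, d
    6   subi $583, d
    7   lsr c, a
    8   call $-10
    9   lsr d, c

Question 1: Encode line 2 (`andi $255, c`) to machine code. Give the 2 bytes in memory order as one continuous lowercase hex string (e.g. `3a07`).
2. andi fields op=0xc:4|rd=2:2|imm=255:10 → word c8ffh → ff c8

ffc8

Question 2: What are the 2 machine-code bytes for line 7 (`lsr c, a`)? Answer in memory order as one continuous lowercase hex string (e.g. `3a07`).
0062

L7: lsr op=0x6:4|rd=0:2|rs=2:2|pad=0:8 ⇒ 0x6200 ⇒ little 00 62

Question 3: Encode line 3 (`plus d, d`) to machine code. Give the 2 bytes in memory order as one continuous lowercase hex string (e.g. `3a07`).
L3: plus op=0x4:4|rd=3:2|rs=3:2|pad=0:8 ⇒ 0x4f00 ⇒ little 00 4f

004f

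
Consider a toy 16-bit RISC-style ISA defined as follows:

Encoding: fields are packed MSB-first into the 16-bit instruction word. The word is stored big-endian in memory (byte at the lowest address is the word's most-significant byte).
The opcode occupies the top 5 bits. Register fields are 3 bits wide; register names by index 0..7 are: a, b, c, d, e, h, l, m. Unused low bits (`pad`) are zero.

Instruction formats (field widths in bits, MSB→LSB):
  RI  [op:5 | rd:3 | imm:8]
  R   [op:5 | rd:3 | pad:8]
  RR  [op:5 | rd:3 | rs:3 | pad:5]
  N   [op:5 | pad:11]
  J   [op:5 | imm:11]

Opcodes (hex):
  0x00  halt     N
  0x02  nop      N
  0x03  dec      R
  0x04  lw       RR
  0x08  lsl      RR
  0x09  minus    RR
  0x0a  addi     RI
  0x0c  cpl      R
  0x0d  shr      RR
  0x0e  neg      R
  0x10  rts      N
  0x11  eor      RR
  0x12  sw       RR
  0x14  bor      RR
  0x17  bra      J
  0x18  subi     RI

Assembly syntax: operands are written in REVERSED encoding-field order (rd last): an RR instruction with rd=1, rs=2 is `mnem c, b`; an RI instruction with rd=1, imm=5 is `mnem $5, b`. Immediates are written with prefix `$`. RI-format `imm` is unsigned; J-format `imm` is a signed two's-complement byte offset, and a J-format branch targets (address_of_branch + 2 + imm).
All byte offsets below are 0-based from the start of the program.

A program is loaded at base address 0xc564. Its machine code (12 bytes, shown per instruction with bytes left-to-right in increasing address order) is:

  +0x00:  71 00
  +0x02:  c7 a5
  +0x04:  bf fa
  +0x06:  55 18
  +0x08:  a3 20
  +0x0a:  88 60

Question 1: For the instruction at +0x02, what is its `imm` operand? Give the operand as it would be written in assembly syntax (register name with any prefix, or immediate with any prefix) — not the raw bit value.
@+02  big-endian(c7 a5) = 0xc7a5
  op=0xc7a5>>11=0x18 ⇒ subi (RI)
  rd@[10:8]=0x7 ⇒ m
  imm@[7:0]=0xa5 ⇒ $165

$165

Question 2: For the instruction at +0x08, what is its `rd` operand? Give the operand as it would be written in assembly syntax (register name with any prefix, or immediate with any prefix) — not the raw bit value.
off 0x08: read a3 20 as big → 0xa320
  opcode bits[15:11]=0x14: bor/RR
  [10:8] rd=3 = d
  [7:5] rs=1 = b

d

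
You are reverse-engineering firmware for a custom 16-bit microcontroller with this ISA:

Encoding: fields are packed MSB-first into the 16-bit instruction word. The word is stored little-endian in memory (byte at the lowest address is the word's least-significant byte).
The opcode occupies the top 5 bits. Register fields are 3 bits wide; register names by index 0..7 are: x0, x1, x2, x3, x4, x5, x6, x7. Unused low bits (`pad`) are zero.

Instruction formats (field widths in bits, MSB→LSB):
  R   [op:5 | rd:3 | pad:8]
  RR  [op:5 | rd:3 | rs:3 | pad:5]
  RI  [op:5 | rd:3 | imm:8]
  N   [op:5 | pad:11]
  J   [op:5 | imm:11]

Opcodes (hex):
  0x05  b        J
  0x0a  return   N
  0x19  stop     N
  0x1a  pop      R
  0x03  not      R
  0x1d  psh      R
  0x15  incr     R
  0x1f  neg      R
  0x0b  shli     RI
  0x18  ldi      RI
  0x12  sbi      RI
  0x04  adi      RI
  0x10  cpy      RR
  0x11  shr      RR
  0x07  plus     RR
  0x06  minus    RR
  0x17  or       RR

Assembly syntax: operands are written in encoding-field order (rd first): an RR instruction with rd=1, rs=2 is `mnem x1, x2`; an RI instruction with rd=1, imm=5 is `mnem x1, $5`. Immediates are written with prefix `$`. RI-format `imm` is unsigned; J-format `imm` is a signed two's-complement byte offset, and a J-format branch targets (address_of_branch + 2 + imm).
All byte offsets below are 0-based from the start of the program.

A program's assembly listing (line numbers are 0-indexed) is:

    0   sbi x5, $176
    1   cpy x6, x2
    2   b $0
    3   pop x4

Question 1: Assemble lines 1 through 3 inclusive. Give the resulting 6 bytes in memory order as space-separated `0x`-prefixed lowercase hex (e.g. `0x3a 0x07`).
0x40 0x86 0x00 0x28 0x00 0xd4

1. cpy fields op=0x10:5|rd=6:3|rs=2:3|pad=0:5 → word 8640h → 40 86
2. b fields op=0x5:5|imm=0:11 → word 2800h → 00 28
3. pop fields op=0x1a:5|rd=4:3|pad=0:8 → word d400h → 00 d4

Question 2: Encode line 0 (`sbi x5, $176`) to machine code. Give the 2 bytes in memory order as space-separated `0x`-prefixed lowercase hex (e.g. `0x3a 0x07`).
0. sbi fields op=0x12:5|rd=5:3|imm=176:8 → word 95b0h → b0 95

0xb0 0x95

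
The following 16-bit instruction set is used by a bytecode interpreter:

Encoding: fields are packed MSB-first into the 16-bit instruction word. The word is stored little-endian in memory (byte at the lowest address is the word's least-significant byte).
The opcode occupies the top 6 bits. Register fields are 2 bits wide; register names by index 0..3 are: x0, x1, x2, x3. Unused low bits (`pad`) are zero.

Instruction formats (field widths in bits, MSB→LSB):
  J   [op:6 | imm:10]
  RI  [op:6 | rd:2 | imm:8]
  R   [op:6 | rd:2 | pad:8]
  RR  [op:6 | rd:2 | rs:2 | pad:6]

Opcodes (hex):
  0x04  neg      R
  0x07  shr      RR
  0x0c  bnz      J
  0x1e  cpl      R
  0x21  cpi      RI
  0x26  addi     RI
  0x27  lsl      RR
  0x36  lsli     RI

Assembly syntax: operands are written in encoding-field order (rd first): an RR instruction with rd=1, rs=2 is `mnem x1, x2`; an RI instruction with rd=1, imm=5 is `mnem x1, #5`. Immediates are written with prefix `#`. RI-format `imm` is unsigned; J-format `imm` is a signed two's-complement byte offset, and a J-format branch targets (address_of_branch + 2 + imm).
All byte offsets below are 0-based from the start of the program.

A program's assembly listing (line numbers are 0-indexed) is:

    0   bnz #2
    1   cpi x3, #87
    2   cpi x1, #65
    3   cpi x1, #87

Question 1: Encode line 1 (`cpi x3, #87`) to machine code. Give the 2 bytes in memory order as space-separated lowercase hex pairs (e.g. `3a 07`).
line 1 (cpi): pack op=0x21:6|rd=3:2|imm=87:8 = 0x8757; little→ 57 87

57 87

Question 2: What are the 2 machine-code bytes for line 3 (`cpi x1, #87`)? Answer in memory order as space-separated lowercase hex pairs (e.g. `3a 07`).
L3: cpi op=0x21:6|rd=1:2|imm=87:8 ⇒ 0x8557 ⇒ little 57 85

57 85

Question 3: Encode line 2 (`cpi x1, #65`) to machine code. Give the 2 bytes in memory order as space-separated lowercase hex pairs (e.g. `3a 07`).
L2: cpi op=0x21:6|rd=1:2|imm=65:8 ⇒ 0x8541 ⇒ little 41 85

41 85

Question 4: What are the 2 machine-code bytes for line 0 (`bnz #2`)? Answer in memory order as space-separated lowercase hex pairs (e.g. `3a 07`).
02 30

L0: bnz op=0xc:6|imm=2:10 ⇒ 0x3002 ⇒ little 02 30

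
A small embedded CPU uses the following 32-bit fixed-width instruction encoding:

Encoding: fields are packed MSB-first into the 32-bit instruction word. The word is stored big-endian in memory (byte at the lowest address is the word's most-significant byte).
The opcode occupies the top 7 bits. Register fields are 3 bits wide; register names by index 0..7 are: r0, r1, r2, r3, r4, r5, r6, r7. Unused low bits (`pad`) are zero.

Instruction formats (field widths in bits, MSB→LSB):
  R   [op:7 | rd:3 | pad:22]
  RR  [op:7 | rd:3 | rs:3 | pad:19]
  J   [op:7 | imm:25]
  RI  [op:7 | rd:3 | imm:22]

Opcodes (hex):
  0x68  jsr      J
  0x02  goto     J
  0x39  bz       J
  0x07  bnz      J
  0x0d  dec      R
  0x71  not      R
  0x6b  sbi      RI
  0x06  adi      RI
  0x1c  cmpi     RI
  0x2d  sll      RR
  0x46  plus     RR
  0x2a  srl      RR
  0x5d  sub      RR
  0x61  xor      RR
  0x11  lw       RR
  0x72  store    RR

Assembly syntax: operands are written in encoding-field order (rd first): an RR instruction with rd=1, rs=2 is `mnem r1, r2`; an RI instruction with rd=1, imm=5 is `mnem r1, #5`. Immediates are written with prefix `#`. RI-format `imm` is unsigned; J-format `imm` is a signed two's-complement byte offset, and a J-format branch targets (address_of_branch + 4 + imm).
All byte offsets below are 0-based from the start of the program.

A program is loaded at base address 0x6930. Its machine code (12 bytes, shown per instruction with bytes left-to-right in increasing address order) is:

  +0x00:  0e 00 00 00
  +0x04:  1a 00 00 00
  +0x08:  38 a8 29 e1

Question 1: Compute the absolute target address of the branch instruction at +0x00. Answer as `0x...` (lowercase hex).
@+00  big-endian(0e 00 00 00) = 0x0e000000
  opcode bits[31:25]=0x7: bnz/J
  imm: (w>>0)&0x1ffffff=0x0 → #0
  target = base 0x6930 + off 0x00 + 4 + imm 0 = 0x6934

0x6934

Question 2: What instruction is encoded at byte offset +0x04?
dec r0

@+04  big-endian(1a 00 00 00) = 0x1a000000
  opcode bits[31:25]=0xd: dec/R
  rd: (w>>22)&0x7=0x0 → r0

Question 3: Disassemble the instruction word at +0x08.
off 0x08: read 38 a8 29 e1 as big → 0x38a829e1
  opcode bits[31:25]=0x1c: cmpi/RI
  rd: (w>>22)&0x7=0x2 → r2
  imm: (w>>0)&0x3fffff=0x2829e1 → #2632161

cmpi r2, #2632161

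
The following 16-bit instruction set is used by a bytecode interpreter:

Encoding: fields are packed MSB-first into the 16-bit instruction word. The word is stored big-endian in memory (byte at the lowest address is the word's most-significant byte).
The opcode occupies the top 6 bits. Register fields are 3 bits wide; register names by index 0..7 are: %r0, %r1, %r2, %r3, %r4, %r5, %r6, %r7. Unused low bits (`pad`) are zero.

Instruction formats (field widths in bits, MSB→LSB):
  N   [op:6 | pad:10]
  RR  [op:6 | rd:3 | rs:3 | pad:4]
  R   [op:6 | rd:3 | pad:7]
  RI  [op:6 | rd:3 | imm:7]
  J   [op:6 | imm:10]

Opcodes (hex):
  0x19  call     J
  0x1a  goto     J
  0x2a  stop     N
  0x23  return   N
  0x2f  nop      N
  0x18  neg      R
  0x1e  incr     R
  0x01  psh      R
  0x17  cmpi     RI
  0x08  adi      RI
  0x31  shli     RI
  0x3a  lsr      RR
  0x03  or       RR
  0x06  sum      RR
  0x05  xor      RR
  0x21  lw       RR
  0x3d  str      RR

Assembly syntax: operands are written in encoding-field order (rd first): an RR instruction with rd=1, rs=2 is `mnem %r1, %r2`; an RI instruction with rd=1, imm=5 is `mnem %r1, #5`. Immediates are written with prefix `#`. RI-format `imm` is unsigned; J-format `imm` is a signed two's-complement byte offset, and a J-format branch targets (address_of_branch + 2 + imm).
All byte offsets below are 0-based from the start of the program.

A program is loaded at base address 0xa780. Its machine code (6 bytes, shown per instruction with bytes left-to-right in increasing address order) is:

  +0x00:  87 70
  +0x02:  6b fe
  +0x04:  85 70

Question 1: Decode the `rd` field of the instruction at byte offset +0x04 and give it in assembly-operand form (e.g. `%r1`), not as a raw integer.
%r2

+0x04: 85 70 ⇒ word 0x8570 (big)
  op=0x8570>>10=0x21 ⇒ lw (RR)
  [9:7] rd=2 = %r2
  [6:4] rs=7 = %r7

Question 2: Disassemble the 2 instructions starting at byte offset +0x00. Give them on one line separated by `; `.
lw %r6, %r7; goto #-2

@+00  big-endian(87 70) = 0x8770
  opcode bits[15:10]=0x21: lw/RR
  rd: (w>>7)&0x7=0x6 → %r6
  rs: (w>>4)&0x7=0x7 → %r7
@+02  big-endian(6b fe) = 0x6bfe
  opcode bits[15:10]=0x1a: goto/J
  imm: (w>>0)&0x3ff=0x3fe (s10→-2) → #-2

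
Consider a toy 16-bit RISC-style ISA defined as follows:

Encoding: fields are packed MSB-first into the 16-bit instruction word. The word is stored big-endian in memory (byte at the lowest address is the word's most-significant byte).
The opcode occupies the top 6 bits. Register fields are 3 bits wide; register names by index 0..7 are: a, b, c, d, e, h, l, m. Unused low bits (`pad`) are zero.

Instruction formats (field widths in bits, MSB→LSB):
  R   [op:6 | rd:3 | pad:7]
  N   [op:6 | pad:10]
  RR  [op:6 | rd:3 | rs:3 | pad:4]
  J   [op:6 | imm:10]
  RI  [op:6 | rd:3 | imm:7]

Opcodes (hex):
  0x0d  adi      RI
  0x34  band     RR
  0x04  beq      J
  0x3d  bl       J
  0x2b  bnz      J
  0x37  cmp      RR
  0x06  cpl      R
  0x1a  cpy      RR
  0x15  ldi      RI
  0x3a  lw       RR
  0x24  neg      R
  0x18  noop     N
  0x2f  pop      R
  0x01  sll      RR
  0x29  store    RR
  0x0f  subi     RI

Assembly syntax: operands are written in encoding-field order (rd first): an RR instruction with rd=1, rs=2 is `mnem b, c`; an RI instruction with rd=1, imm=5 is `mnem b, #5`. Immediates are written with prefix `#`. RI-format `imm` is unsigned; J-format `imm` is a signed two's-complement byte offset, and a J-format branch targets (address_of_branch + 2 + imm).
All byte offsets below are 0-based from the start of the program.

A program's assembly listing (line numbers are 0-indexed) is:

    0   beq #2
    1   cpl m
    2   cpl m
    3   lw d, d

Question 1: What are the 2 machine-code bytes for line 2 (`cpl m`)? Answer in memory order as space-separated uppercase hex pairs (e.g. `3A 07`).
L2: cpl op=0x6:6|rd=7:3|pad=0:7 ⇒ 0x1b80 ⇒ big 1b 80

1B 80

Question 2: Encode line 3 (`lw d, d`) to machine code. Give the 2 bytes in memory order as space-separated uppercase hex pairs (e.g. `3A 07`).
E9 B0

L3: lw op=0x3a:6|rd=3:3|rs=3:3|pad=0:4 ⇒ 0xe9b0 ⇒ big e9 b0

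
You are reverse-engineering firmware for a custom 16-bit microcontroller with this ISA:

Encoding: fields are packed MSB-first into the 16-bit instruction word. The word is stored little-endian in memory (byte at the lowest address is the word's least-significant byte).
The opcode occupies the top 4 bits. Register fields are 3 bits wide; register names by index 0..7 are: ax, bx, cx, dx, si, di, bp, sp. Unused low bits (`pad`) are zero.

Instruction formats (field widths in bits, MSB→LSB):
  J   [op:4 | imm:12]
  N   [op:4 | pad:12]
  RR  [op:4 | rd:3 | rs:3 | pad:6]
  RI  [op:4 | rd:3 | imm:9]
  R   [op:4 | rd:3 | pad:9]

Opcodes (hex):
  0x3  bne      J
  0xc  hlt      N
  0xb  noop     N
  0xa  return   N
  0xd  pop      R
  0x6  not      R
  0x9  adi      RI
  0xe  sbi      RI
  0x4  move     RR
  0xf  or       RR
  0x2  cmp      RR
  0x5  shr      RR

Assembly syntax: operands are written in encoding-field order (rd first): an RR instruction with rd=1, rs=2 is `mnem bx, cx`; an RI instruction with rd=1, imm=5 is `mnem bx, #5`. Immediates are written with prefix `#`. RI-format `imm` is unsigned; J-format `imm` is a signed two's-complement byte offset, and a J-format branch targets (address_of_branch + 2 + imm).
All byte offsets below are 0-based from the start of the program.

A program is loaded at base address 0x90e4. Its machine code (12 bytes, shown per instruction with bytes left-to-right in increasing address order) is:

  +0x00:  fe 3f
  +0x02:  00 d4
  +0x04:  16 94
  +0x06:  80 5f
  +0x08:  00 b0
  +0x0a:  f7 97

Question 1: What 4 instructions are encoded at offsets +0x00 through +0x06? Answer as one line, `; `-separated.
bne #-2; pop cx; adi cx, #22; shr sp, bp

[00] fe 3f → 0x3ffe
  op=0x3ffe>>12=0x3 ⇒ bne (J)
  imm: (w>>0)&0xfff=0xffe (s12→-2) → #-2
[02] 00 d4 → 0xd400
  op=0xd400>>12=0xd ⇒ pop (R)
  rd: (w>>9)&0x7=0x2 → cx
[04] 16 94 → 0x9416
  op=0x9416>>12=0x9 ⇒ adi (RI)
  rd: (w>>9)&0x7=0x2 → cx
  imm: (w>>0)&0x1ff=0x16 → #22
[06] 80 5f → 0x5f80
  op=0x5f80>>12=0x5 ⇒ shr (RR)
  rd: (w>>9)&0x7=0x7 → sp
  rs: (w>>6)&0x7=0x6 → bp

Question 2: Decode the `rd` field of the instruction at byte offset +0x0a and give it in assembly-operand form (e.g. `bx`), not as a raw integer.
dx

off 0x0a: read f7 97 as little → 0x97f7
  op=0x97f7>>12=0x9 ⇒ adi (RI)
  [11:9] rd=3 = dx
  [8:0] imm=503 = #503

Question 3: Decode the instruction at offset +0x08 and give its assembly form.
noop

[08] 00 b0 → 0xb000
  top 4b → 0xb → noop [N]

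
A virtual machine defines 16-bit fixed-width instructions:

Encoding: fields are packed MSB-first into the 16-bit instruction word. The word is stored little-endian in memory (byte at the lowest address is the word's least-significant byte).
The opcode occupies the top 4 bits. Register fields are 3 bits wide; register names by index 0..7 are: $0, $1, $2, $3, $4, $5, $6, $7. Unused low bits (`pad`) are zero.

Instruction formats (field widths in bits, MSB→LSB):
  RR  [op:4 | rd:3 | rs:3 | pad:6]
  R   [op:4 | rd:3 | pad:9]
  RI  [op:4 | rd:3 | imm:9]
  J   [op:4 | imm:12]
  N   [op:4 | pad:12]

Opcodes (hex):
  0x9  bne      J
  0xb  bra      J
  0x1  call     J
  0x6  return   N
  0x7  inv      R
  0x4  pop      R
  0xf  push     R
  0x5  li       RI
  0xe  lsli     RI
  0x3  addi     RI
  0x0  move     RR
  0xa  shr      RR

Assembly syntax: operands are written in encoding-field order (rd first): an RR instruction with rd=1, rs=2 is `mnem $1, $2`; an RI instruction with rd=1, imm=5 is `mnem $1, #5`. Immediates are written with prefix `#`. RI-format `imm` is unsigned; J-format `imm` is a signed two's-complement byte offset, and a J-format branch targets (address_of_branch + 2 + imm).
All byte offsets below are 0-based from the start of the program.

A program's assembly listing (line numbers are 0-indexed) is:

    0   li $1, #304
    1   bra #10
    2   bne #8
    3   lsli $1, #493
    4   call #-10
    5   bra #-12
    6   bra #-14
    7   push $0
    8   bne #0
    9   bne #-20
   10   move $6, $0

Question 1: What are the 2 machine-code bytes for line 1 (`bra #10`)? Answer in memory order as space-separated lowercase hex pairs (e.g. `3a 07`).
L1: bra op=0xb:4|imm=10:12 ⇒ 0xb00a ⇒ little 0a b0

0a b0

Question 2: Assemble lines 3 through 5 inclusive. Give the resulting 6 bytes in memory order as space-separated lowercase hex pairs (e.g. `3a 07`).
3. lsli fields op=0xe:4|rd=1:3|imm=493:9 → word e3edh → ed e3
4. call fields op=0x1:4|imm=-10:12 → word 1ff6h → f6 1f
5. bra fields op=0xb:4|imm=-12:12 → word bff4h → f4 bf

ed e3 f6 1f f4 bf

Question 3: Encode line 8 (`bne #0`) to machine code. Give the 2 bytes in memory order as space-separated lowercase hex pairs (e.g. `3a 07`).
8. bne fields op=0x9:4|imm=0:12 → word 9000h → 00 90

00 90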